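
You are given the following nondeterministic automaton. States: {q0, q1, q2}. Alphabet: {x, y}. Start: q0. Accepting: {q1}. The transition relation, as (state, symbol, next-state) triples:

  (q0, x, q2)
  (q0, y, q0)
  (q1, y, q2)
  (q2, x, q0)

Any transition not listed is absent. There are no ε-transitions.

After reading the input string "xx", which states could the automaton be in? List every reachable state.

{q0}

Start in {q0}.
Read 'x': {q0} → {q2}.
Read 'x': {q2} → {q0}.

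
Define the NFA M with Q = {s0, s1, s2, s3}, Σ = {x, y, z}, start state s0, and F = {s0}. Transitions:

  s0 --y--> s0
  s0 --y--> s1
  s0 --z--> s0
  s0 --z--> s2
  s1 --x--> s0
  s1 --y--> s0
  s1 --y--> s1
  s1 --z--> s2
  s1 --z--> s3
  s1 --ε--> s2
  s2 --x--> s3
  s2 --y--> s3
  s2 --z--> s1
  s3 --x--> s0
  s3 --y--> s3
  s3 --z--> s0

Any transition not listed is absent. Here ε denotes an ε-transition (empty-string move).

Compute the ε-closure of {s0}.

{s0}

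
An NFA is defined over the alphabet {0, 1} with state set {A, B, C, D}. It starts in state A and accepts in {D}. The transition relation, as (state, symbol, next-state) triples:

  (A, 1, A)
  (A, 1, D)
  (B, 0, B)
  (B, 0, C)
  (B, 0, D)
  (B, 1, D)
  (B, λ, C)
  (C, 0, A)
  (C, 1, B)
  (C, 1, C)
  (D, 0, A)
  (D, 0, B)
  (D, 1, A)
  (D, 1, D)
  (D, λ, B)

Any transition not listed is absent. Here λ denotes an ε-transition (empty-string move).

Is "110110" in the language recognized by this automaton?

Start in {A}.
Read '1': {A} → {A, B, C, D}.
Read '1': {A, B, C, D} → {A, B, C, D}.
Read '0': {A, B, C, D} → {A, B, C, D}.
Read '1': {A, B, C, D} → {A, B, C, D}.
Read '1': {A, B, C, D} → {A, B, C, D}.
Read '0': {A, B, C, D} → {A, B, C, D}.
The final set {A, B, C, D} contains the accepting state D.

Yes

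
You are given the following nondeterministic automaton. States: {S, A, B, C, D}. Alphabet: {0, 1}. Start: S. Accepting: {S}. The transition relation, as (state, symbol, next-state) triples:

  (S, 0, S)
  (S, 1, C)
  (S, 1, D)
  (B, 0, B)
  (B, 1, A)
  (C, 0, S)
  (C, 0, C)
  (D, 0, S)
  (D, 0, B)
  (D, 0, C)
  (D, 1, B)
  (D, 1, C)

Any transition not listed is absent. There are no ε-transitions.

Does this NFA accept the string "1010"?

Start in {S}.
Read '1': S→{C, D}; now {C, D}.
Read '0': C→{S, C}, D→{S, B, C}; now {S, B, C}.
Read '1': S→{C, D}, B→{A}, C→∅; now {A, C, D}.
Read '0': A→∅, C→{S, C}, D→{S, B, C}; now {S, B, C}.
The final set {S, B, C} contains the accepting state S.

Yes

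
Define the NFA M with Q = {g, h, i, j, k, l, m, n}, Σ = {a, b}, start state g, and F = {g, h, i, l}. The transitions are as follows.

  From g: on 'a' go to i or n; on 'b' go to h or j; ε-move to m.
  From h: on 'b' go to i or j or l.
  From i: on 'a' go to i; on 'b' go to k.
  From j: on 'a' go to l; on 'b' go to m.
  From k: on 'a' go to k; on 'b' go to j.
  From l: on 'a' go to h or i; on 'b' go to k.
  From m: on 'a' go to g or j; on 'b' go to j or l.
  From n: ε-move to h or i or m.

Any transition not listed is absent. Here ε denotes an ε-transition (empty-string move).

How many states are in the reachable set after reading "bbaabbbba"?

7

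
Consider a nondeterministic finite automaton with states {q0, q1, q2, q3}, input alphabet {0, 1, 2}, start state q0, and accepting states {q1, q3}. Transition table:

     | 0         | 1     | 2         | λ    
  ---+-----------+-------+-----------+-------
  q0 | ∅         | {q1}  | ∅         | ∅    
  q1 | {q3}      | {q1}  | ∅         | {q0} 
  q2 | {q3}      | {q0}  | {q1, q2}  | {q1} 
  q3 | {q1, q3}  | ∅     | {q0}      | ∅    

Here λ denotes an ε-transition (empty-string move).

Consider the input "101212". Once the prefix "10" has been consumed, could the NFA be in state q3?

Yes

Start in {q0}.
Read '1': {q0} → {q0, q1}.
Read '0': {q0, q1} → {q3}.
State q3 is in {q3}.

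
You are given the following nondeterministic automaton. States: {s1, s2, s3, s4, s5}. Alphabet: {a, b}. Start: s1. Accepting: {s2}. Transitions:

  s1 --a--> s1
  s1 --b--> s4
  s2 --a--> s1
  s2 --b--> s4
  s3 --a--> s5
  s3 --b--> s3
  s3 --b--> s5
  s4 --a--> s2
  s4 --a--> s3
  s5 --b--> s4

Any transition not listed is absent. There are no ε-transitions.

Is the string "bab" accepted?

No

Start in {s1}.
Read 'b': s1→{s4}; now {s4}.
Read 'a': s4→{s2, s3}; now {s2, s3}.
Read 'b': s2→{s4}, s3→{s3, s5}; now {s3, s4, s5}.
The final set {s3, s4, s5} contains no accepting state.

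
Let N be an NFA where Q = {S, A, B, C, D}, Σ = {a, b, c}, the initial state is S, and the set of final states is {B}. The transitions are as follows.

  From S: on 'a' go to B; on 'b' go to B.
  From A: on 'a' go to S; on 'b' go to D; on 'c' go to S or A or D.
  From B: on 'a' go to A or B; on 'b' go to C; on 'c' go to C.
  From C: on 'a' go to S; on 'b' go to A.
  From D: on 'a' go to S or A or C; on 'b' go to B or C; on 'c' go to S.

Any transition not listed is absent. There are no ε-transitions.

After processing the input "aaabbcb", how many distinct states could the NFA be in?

4

Start in {S}.
Read 'a': S→{B}; now {B}.
Read 'a': B→{A, B}; now {A, B}.
Read 'a': A→{S}, B→{A, B}; now {S, A, B}.
Read 'b': S→{B}, A→{D}, B→{C}; now {B, C, D}.
Read 'b': B→{C}, C→{A}, D→{B, C}; now {A, B, C}.
Read 'c': A→{S, A, D}, B→{C}, C→∅; now {S, A, C, D}.
Read 'b': S→{B}, A→{D}, C→{A}, D→{B, C}; now {A, B, C, D}.
That set has 4 states.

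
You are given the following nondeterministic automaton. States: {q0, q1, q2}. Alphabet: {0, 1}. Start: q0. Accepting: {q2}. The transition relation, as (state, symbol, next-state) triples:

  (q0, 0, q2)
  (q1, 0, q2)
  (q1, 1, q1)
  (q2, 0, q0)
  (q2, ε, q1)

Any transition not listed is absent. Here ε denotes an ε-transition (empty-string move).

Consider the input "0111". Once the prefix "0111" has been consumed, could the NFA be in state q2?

Start in {q0}.
Read '0': {q0} → {q1, q2}.
Read '1': {q1, q2} → {q1}.
Read '1': {q1} → {q1}.
Read '1': {q1} → {q1}.
State q2 is not in {q1}.

No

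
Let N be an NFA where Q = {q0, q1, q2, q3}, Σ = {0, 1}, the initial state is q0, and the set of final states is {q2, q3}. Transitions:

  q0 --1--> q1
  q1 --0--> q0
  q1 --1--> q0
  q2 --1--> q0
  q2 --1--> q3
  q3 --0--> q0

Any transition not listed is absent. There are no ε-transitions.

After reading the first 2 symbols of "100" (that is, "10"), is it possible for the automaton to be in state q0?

Start in {q0}.
Read '1': {q0} → {q1}.
Read '0': {q1} → {q0}.
State q0 is in {q0}.

Yes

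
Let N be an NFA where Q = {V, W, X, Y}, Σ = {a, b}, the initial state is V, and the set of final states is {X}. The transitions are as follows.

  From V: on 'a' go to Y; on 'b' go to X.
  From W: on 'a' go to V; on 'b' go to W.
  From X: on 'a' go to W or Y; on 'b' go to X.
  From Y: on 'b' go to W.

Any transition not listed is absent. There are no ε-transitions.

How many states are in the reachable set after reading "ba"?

2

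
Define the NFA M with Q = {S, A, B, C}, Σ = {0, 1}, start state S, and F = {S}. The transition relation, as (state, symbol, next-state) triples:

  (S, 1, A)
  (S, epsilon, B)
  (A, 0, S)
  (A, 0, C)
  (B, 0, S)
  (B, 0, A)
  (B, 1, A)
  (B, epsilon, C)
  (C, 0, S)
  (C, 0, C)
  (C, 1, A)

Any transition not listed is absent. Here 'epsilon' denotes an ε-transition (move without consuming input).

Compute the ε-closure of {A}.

Begin with {A}.
No ε-moves leave this set, so the closure equals the set itself.

{A}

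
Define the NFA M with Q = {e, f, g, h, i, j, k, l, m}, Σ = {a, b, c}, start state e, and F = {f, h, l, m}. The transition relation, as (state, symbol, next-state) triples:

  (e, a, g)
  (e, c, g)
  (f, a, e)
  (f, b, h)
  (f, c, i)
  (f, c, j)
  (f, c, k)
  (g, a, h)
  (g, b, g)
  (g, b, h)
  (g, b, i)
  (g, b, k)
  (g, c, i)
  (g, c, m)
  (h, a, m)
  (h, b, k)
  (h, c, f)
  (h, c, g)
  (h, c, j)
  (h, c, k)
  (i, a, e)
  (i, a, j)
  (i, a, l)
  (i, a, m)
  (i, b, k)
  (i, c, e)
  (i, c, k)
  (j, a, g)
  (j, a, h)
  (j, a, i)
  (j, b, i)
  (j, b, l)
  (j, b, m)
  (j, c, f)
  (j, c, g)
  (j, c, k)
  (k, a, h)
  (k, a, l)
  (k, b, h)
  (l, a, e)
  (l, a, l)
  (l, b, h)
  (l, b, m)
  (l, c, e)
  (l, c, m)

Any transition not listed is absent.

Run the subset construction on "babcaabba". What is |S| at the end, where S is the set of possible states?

Start in {e}.
Read 'b': e→∅; now ∅.
The set is empty and remains empty for the remaining 8 symbols.
That set has 0 states.

0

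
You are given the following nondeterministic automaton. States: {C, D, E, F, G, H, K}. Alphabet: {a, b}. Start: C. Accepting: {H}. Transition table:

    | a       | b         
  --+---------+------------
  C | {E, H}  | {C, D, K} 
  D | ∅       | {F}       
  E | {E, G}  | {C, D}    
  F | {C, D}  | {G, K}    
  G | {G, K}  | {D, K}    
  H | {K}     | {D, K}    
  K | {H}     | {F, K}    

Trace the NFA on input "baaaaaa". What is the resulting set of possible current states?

{E, G, H, K}

Start in {C}.
Read 'b': {C} → {C, D, K}.
Read 'a': {C, D, K} → {E, H}.
Read 'a': {E, H} → {E, G, K}.
Read 'a': {E, G, K} → {E, G, H, K}.
Read 'a': {E, G, H, K} → {E, G, H, K}.
Read 'a': {E, G, H, K} → {E, G, H, K}.
Read 'a': {E, G, H, K} → {E, G, H, K}.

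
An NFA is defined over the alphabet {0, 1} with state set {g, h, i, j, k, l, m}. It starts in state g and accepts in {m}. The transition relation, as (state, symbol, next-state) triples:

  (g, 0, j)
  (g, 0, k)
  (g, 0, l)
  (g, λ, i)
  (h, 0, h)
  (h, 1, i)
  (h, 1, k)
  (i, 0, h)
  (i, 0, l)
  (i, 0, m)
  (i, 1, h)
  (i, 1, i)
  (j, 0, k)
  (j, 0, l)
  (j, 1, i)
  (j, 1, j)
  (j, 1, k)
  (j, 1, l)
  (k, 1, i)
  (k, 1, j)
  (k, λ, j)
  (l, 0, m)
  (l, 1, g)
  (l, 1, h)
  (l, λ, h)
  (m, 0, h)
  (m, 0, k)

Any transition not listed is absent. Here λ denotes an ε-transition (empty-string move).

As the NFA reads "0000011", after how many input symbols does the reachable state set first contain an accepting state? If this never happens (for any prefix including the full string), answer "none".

1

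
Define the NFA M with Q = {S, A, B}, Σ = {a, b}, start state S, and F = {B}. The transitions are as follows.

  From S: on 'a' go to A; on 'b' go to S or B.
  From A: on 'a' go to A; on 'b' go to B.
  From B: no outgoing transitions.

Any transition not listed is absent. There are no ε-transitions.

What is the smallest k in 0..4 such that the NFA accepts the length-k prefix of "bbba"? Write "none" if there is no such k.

1

Start in {S}.
Read 'b': S→{S, B}; now {S, B}.
None of the earlier sets intersect F, but {S, B} does.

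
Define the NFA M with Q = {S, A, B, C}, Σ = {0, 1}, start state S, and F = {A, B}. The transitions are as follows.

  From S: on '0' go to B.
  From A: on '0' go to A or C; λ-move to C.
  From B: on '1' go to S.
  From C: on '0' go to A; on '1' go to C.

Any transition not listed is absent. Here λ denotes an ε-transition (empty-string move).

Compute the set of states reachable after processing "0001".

Start in {S}.
Read '0': S→{B}; now {B}.
Read '0': B→∅; now ∅.
The set is empty and remains empty for the remaining 2 symbols.

∅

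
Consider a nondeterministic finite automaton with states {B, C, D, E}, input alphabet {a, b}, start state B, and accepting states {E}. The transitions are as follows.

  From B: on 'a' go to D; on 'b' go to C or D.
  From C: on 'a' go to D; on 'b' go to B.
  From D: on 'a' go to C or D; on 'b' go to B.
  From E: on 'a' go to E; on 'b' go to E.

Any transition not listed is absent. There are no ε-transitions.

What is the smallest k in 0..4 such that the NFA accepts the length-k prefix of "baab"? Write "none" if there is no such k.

none

Start in {B}.
Read 'b': {B} → {C, D}.
Read 'a': {C, D} → {C, D}.
Read 'a': {C, D} → {C, D}.
Read 'b': {C, D} → {B}.
No reachable set along the way intersects F.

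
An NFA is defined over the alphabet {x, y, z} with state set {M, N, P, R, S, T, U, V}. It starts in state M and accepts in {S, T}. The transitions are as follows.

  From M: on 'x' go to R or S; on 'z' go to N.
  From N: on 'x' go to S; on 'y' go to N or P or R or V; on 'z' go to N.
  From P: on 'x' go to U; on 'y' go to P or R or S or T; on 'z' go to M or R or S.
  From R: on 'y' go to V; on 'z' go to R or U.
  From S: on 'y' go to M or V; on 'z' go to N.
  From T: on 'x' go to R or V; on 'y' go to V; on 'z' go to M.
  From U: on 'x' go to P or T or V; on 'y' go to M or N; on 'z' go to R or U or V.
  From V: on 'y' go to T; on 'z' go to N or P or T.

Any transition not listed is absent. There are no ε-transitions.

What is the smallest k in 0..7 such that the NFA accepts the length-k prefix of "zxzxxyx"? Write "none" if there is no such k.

2

Start in {M}.
Read 'z': {M} → {N}.
Read 'x': {N} → {S}.
None of the earlier sets intersect F, but {S} does.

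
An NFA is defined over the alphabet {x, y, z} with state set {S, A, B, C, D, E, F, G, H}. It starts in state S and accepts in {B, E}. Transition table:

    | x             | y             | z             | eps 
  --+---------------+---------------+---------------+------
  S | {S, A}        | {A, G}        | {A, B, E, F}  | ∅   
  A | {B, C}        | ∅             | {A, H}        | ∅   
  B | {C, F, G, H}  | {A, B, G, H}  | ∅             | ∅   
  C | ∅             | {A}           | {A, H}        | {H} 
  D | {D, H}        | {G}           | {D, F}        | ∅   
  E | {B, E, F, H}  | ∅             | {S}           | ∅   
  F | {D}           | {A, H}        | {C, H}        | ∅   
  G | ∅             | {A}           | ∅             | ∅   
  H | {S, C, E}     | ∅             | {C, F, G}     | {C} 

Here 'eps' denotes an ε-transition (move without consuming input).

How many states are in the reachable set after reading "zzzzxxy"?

Start in {S}.
Read 'z': S→{A, B, E, F}; now {A, B, E, F}.
Read 'z': A→{A, H}, B→∅, E→{S}, F→{C, H}; now {S, A, C, H}.
Read 'z': S→{A, B, E, F}, A→{A, H}, C→{A, H}, H→{C, F, G}; now {A, B, C, E, F, G, H}.
Read 'z': A→{A, H}, B→∅, C→{A, H}, E→{S}, F→{C, H}, G→∅, H→{C, F, G}; now {S, A, C, F, G, H}.
Read 'x': S→{S, A}, A→{B, C}, C→∅, F→{D}, G→∅, H→{S, C, E}; union {S, A, B, C, D, E}; ε-closure = {S, A, B, C, D, E, H}.
Read 'x': S→{S, A}, A→{B, C}, B→{C, F, G, H}, C→∅, D→{D, H}, E→{B, E, F, H}, H→{S, C, E}; now {S, A, B, C, D, E, F, G, H}.
Read 'y': S→{A, G}, A→∅, B→{A, B, G, H}, C→{A}, D→{G}, E→∅, F→{A, H}, G→{A}, H→∅; union {A, B, G, H}; ε-closure = {A, B, C, G, H}.
That set has 5 states.

5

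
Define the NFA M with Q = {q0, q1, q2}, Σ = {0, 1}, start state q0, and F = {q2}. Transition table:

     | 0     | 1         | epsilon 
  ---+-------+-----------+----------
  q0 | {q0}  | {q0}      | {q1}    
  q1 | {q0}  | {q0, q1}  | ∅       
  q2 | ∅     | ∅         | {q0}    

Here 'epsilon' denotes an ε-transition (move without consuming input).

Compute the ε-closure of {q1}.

Begin with {q1}.
No ε-moves leave this set, so the closure equals the set itself.

{q1}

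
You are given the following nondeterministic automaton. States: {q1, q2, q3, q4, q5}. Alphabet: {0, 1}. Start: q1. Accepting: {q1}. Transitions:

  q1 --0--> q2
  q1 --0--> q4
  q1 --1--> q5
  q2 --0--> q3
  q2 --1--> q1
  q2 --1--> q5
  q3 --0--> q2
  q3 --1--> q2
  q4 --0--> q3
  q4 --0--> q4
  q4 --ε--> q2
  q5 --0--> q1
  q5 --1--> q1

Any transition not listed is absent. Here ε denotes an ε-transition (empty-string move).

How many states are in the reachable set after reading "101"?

1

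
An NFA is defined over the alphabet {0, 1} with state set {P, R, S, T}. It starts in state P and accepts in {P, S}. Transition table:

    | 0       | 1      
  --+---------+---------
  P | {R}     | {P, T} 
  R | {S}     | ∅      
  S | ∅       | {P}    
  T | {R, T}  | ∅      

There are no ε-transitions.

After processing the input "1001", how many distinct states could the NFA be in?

1

Start in {P}.
Read '1': P→{P, T}; now {P, T}.
Read '0': P→{R}, T→{R, T}; now {R, T}.
Read '0': R→{S}, T→{R, T}; now {R, S, T}.
Read '1': R→∅, S→{P}, T→∅; now {P}.
That set has 1 state.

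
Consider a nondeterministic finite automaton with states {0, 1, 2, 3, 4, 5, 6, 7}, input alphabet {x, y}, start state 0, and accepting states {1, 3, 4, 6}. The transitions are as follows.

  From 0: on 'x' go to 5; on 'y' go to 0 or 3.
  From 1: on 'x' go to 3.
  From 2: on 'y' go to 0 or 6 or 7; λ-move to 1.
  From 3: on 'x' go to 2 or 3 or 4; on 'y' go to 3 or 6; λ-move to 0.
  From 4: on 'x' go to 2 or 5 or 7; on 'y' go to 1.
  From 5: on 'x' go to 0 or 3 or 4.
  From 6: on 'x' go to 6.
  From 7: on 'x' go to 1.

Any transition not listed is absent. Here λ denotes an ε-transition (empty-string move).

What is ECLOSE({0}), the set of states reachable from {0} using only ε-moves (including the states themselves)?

Begin with {0}.
No ε-moves leave this set, so the closure equals the set itself.

{0}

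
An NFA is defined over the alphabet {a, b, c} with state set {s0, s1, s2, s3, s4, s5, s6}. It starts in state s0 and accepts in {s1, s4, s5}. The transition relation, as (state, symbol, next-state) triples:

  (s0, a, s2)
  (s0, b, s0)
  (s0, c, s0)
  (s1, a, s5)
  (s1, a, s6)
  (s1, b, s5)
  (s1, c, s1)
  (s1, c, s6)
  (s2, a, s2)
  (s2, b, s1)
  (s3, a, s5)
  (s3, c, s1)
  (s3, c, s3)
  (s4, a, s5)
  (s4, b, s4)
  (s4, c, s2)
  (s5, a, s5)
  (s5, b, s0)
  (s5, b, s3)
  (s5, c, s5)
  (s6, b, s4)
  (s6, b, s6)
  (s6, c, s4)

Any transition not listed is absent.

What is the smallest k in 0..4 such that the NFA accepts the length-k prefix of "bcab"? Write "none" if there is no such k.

4

Start in {s0}.
Read 'b': s0→{s0}; now {s0}.
Read 'c': s0→{s0}; now {s0}.
Read 'a': s0→{s2}; now {s2}.
Read 'b': s2→{s1}; now {s1}.
None of the earlier sets intersect F, but {s1} does.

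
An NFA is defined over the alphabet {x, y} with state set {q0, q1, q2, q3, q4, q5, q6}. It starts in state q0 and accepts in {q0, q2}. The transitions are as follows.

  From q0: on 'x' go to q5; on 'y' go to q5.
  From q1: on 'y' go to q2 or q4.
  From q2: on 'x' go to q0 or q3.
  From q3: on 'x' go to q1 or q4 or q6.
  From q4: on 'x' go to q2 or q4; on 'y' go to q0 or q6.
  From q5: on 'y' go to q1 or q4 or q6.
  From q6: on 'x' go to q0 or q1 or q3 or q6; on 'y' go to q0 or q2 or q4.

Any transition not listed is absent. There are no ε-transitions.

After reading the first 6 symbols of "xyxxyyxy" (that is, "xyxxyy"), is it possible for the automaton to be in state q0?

Yes

Start in {q0}.
Read 'x': {q0} → {q5}.
Read 'y': {q5} → {q1, q4, q6}.
Read 'x': {q1, q4, q6} → {q0, q1, q2, q3, q4, q6}.
Read 'x': {q0, q1, q2, q3, q4, q6} → {q0, q1, q2, q3, q4, q5, q6}.
Read 'y': {q0, q1, q2, q3, q4, q5, q6} → {q0, q1, q2, q4, q5, q6}.
Read 'y': {q0, q1, q2, q4, q5, q6} → {q0, q1, q2, q4, q5, q6}.
State q0 is in {q0, q1, q2, q4, q5, q6}.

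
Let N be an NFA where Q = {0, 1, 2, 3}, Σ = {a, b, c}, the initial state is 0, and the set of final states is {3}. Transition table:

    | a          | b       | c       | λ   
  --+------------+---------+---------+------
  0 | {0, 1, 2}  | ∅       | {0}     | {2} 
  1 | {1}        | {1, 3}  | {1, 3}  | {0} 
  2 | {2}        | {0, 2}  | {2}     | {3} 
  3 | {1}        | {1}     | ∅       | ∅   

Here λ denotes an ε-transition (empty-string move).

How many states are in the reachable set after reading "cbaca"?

4

Start: ε-closure({0}) = {0, 2, 3}.
Read 'c': {0, 2, 3} → {0, 2, 3}.
Read 'b': {0, 2, 3} → {0, 1, 2, 3}.
Read 'a': {0, 1, 2, 3} → {0, 1, 2, 3}.
Read 'c': {0, 1, 2, 3} → {0, 1, 2, 3}.
Read 'a': {0, 1, 2, 3} → {0, 1, 2, 3}.
That set has 4 states.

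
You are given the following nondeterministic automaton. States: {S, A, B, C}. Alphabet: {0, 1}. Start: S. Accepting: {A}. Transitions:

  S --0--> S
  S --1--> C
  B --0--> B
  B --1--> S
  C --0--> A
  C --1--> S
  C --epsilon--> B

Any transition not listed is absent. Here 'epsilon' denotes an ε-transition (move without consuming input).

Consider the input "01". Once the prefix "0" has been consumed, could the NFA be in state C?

No

Start in {S}.
Read '0': S→{S}; now {S}.
State C is not in {S}.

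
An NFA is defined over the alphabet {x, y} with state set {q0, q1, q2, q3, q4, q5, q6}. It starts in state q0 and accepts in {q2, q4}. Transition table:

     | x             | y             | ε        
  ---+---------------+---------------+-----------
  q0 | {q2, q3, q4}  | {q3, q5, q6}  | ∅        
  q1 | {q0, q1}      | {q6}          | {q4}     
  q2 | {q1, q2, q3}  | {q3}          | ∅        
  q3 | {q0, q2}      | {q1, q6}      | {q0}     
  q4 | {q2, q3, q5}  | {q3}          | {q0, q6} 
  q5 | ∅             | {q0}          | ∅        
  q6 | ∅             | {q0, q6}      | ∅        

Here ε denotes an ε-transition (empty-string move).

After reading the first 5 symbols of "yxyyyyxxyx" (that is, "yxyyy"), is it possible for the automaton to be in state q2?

Start in {q0}.
Read 'y': q0→{q3, q5, q6}; union {q3, q5, q6}; ε-closure = {q0, q3, q5, q6}.
Read 'x': q0→{q2, q3, q4}, q3→{q0, q2}, q5→∅, q6→∅; union {q0, q2, q3, q4}; ε-closure = {q0, q2, q3, q4, q6}.
Read 'y': q0→{q3, q5, q6}, q2→{q3}, q3→{q1, q6}, q4→{q3}, q6→{q0, q6}; union {q0, q1, q3, q5, q6}; ε-closure = {q0, q1, q3, q4, q5, q6}.
Read 'y': q0→{q3, q5, q6}, q1→{q6}, q3→{q1, q6}, q4→{q3}, q5→{q0}, q6→{q0, q6}; union {q0, q1, q3, q5, q6}; ε-closure = {q0, q1, q3, q4, q5, q6}.
Read 'y': q0→{q3, q5, q6}, q1→{q6}, q3→{q1, q6}, q4→{q3}, q5→{q0}, q6→{q0, q6}; union {q0, q1, q3, q5, q6}; ε-closure = {q0, q1, q3, q4, q5, q6}.
State q2 is not in {q0, q1, q3, q4, q5, q6}.

No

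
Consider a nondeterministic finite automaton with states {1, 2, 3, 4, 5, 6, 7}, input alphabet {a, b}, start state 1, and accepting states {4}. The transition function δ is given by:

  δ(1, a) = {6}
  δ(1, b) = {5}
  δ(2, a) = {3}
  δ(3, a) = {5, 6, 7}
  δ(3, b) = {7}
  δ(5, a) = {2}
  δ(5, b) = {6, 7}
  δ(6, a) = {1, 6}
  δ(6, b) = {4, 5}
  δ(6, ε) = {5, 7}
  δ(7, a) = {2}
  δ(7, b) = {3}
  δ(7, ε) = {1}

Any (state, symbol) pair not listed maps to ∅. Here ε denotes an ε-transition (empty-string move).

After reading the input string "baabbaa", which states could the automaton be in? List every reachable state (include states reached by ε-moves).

{1, 2, 3, 5, 6, 7}

Start in {1}.
Read 'b': 1→{5}; now {5}.
Read 'a': 5→{2}; now {2}.
Read 'a': 2→{3}; now {3}.
Read 'b': 3→{7}; union {7}; ε-closure = {1, 7}.
Read 'b': 1→{5}, 7→{3}; now {3, 5}.
Read 'a': 3→{5, 6, 7}, 5→{2}; union {2, 5, 6, 7}; ε-closure = {1, 2, 5, 6, 7}.
Read 'a': 1→{6}, 2→{3}, 5→{2}, 6→{1, 6}, 7→{2}; union {1, 2, 3, 6}; ε-closure = {1, 2, 3, 5, 6, 7}.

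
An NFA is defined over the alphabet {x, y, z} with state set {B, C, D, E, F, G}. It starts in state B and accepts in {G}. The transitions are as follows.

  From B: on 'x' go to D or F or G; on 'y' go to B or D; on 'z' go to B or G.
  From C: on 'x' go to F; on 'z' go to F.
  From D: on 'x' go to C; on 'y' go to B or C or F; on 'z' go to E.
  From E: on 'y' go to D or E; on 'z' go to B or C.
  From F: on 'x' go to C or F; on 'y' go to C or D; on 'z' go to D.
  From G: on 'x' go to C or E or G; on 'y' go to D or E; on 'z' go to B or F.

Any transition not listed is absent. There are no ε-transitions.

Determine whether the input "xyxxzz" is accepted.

Start in {B}.
Read 'x': B→{D, F, G}; now {D, F, G}.
Read 'y': D→{B, C, F}, F→{C, D}, G→{D, E}; now {B, C, D, E, F}.
Read 'x': B→{D, F, G}, C→{F}, D→{C}, E→∅, F→{C, F}; now {C, D, F, G}.
Read 'x': C→{F}, D→{C}, F→{C, F}, G→{C, E, G}; now {C, E, F, G}.
Read 'z': C→{F}, E→{B, C}, F→{D}, G→{B, F}; now {B, C, D, F}.
Read 'z': B→{B, G}, C→{F}, D→{E}, F→{D}; now {B, D, E, F, G}.
The final set {B, D, E, F, G} contains the accepting state G.

Yes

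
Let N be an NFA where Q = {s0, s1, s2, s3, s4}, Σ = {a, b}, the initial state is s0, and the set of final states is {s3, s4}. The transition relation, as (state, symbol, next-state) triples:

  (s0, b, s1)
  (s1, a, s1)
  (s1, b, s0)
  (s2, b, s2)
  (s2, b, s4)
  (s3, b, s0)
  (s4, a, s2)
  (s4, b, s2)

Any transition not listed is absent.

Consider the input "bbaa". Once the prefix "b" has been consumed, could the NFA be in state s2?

No

Start in {s0}.
Read 'b': {s0} → {s1}.
State s2 is not in {s1}.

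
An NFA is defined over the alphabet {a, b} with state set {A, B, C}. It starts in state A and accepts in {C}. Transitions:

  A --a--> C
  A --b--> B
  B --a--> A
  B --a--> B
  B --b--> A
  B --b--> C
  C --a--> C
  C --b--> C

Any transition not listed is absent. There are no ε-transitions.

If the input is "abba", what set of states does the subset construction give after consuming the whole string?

Start in {A}.
Read 'a': A→{C}; now {C}.
Read 'b': C→{C}; now {C}.
Read 'b': C→{C}; now {C}.
Read 'a': C→{C}; now {C}.

{C}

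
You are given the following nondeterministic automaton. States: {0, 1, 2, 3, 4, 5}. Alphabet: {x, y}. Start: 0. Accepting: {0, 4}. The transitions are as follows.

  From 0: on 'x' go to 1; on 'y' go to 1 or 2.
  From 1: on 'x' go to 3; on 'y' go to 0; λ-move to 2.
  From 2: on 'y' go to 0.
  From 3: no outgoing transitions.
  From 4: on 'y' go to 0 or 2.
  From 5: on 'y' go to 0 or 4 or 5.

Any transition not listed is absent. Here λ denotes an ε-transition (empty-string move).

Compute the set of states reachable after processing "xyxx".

{3}

Start in {0}.
Read 'x': 0→{1}; union {1}; ε-closure = {1, 2}.
Read 'y': 1→{0}, 2→{0}; now {0}.
Read 'x': 0→{1}; union {1}; ε-closure = {1, 2}.
Read 'x': 1→{3}, 2→∅; now {3}.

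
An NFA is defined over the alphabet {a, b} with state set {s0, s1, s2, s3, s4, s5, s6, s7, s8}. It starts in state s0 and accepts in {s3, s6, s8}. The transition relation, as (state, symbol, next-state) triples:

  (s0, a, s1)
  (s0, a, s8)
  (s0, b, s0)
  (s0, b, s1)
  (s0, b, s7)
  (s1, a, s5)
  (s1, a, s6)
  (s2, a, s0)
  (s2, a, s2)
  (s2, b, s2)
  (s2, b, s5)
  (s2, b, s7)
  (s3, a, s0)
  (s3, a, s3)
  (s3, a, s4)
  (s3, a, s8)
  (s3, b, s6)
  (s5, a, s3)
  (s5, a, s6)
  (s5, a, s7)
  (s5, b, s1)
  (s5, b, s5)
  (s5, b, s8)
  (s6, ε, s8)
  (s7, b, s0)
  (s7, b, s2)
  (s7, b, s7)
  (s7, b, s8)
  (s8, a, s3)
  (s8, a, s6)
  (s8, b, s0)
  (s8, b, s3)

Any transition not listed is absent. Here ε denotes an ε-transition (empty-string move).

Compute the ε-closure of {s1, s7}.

Begin with {s1, s7}.
No ε-moves leave this set, so the closure equals the set itself.

{s1, s7}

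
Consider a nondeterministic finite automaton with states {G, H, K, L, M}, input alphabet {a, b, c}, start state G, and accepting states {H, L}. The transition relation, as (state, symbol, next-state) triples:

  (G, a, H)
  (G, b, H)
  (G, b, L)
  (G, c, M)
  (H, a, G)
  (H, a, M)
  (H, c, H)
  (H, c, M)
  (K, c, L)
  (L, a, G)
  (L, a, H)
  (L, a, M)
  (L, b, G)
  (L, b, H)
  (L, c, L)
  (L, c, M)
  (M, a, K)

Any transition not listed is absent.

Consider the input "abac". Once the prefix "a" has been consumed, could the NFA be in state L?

Start in {G}.
Read 'a': {G} → {H}.
State L is not in {H}.

No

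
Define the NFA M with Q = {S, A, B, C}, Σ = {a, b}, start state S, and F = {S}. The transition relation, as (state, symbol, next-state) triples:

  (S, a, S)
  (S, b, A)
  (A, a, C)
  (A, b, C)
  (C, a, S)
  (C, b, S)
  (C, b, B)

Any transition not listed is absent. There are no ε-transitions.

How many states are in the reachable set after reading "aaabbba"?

1

Start in {S}.
Read 'a': {S} → {S}.
Read 'a': {S} → {S}.
Read 'a': {S} → {S}.
Read 'b': {S} → {A}.
Read 'b': {A} → {C}.
Read 'b': {C} → {S, B}.
Read 'a': {S, B} → {S}.
That set has 1 state.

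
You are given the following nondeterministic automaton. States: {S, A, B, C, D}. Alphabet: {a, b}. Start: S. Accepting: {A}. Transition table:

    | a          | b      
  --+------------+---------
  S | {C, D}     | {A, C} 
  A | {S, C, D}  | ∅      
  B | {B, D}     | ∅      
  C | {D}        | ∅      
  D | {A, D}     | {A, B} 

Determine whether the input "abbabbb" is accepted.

No

Start in {S}.
Read 'a': {S} → {C, D}.
Read 'b': {C, D} → {A, B}.
Read 'b': {A, B} → ∅.
The set is empty and remains empty for the remaining 4 symbols.
The final set ∅ contains no accepting state.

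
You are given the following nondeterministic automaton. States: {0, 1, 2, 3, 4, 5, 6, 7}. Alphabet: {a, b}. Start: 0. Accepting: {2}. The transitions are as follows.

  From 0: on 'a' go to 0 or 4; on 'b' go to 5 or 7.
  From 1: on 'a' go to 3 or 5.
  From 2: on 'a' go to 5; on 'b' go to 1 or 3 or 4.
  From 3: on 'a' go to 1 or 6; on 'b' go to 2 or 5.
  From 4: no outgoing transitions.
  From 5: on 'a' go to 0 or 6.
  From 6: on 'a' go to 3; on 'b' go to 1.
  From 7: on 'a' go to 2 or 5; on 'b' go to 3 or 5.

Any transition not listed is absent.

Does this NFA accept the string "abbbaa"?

No

Start in {0}.
Read 'a': 0→{0, 4}; now {0, 4}.
Read 'b': 0→{5, 7}, 4→∅; now {5, 7}.
Read 'b': 5→∅, 7→{3, 5}; now {3, 5}.
Read 'b': 3→{2, 5}, 5→∅; now {2, 5}.
Read 'a': 2→{5}, 5→{0, 6}; now {0, 5, 6}.
Read 'a': 0→{0, 4}, 5→{0, 6}, 6→{3}; now {0, 3, 4, 6}.
The final set {0, 3, 4, 6} contains no accepting state.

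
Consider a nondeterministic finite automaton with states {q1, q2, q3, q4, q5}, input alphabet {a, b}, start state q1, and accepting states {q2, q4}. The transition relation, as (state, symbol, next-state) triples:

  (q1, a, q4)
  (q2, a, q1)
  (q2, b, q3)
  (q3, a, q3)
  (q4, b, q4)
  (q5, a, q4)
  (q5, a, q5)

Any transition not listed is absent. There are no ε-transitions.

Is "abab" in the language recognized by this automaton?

No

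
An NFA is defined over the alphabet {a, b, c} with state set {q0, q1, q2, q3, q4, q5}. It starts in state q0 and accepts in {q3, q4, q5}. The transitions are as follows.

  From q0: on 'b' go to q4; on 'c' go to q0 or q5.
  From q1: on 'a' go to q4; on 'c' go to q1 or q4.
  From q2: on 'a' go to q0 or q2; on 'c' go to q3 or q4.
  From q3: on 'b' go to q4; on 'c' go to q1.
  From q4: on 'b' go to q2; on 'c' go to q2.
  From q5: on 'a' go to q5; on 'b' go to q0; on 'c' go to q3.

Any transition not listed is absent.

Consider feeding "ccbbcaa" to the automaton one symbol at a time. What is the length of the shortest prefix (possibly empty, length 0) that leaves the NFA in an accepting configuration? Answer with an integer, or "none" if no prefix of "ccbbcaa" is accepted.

1

Start in {q0}.
Read 'c': {q0} → {q0, q5}.
None of the earlier sets intersect F, but {q0, q5} does.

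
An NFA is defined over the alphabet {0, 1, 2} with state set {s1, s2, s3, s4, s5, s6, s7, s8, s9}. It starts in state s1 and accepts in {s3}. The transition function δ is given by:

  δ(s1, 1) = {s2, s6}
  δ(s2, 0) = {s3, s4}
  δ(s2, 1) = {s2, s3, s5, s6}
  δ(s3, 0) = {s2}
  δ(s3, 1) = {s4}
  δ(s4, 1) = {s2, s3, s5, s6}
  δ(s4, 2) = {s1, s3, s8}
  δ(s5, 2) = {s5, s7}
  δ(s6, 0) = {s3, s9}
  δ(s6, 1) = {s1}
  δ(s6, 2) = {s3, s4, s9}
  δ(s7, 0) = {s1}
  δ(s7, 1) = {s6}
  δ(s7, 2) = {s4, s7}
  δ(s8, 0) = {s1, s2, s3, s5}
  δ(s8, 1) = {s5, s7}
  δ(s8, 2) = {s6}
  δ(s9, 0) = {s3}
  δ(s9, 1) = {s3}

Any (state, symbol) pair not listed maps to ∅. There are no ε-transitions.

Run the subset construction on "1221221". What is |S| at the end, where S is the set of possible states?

7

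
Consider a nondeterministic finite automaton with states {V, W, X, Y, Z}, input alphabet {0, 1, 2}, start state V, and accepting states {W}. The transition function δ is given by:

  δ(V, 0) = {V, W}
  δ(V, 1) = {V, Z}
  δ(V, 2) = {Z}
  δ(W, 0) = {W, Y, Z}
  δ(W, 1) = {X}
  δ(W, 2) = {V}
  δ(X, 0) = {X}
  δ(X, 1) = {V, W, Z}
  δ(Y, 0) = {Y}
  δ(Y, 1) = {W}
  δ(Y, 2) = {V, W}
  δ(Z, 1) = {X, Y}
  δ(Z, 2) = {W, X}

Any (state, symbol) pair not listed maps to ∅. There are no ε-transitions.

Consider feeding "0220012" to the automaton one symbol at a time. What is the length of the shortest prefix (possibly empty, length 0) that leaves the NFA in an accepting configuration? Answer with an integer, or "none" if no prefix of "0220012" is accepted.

1

Start in {V}.
Read '0': V→{V, W}; now {V, W}.
None of the earlier sets intersect F, but {V, W} does.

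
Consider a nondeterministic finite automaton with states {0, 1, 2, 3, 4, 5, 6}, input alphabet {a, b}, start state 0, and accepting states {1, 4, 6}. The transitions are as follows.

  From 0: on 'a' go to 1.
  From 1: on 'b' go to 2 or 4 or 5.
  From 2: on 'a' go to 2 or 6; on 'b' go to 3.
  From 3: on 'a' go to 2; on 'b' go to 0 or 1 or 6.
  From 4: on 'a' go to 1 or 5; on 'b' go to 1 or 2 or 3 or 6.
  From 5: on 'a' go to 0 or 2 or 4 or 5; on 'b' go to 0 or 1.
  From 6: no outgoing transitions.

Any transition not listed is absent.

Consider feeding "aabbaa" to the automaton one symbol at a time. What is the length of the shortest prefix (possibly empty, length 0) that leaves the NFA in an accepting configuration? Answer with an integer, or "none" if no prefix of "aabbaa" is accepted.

Start in {0}.
Read 'a': 0→{1}; now {1}.
None of the earlier sets intersect F, but {1} does.

1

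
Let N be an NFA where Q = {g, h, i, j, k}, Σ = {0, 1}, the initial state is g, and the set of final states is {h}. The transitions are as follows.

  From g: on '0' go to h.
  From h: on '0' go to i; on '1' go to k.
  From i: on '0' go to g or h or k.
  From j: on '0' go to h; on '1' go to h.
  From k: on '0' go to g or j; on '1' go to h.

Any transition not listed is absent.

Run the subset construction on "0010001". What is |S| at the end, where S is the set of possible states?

0

Start in {g}.
Read '0': g→{h}; now {h}.
Read '0': h→{i}; now {i}.
Read '1': i→∅; now ∅.
The set is empty and remains empty for the remaining 4 symbols.
That set has 0 states.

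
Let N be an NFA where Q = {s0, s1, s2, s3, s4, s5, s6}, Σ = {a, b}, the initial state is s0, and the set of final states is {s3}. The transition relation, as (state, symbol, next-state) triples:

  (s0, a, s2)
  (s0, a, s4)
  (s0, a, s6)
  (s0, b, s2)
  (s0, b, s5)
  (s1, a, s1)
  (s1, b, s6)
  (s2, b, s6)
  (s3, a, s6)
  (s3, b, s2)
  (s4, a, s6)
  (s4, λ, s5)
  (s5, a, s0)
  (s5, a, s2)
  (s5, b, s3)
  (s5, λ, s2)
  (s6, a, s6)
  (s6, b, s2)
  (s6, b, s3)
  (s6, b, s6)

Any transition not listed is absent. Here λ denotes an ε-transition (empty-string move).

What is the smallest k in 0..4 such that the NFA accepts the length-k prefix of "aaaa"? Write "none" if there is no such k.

none

Start in {s0}.
Read 'a': {s0} → {s2, s4, s5, s6}.
Read 'a': {s2, s4, s5, s6} → {s0, s2, s6}.
Read 'a': {s0, s2, s6} → {s2, s4, s5, s6}.
Read 'a': {s2, s4, s5, s6} → {s0, s2, s6}.
No reachable set along the way intersects F.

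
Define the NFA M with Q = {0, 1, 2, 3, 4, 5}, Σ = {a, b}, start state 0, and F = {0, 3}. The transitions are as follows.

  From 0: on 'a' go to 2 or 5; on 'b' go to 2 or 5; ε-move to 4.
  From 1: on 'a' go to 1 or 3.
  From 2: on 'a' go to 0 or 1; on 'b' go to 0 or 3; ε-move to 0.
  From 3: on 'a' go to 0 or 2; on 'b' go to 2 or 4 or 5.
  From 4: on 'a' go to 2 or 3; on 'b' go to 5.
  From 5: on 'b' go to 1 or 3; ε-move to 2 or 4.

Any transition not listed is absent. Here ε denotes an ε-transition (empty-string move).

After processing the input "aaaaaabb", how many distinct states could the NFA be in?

6

Start: ε-closure({0}) = {0, 4}.
Read 'a': 0→{2, 5}, 4→{2, 3}; union {2, 3, 5}; ε-closure = {0, 2, 3, 4, 5}.
Read 'a': 0→{2, 5}, 2→{0, 1}, 3→{0, 2}, 4→{2, 3}, 5→∅; union {0, 1, 2, 3, 5}; ε-closure = {0, 1, 2, 3, 4, 5}.
Read 'a': 0→{2, 5}, 1→{1, 3}, 2→{0, 1}, 3→{0, 2}, 4→{2, 3}, 5→∅; union {0, 1, 2, 3, 5}; ε-closure = {0, 1, 2, 3, 4, 5}.
Read 'a': 0→{2, 5}, 1→{1, 3}, 2→{0, 1}, 3→{0, 2}, 4→{2, 3}, 5→∅; union {0, 1, 2, 3, 5}; ε-closure = {0, 1, 2, 3, 4, 5}.
Read 'a': 0→{2, 5}, 1→{1, 3}, 2→{0, 1}, 3→{0, 2}, 4→{2, 3}, 5→∅; union {0, 1, 2, 3, 5}; ε-closure = {0, 1, 2, 3, 4, 5}.
Read 'a': 0→{2, 5}, 1→{1, 3}, 2→{0, 1}, 3→{0, 2}, 4→{2, 3}, 5→∅; union {0, 1, 2, 3, 5}; ε-closure = {0, 1, 2, 3, 4, 5}.
Read 'b': 0→{2, 5}, 1→∅, 2→{0, 3}, 3→{2, 4, 5}, 4→{5}, 5→{1, 3}; now {0, 1, 2, 3, 4, 5}.
Read 'b': 0→{2, 5}, 1→∅, 2→{0, 3}, 3→{2, 4, 5}, 4→{5}, 5→{1, 3}; now {0, 1, 2, 3, 4, 5}.
That set has 6 states.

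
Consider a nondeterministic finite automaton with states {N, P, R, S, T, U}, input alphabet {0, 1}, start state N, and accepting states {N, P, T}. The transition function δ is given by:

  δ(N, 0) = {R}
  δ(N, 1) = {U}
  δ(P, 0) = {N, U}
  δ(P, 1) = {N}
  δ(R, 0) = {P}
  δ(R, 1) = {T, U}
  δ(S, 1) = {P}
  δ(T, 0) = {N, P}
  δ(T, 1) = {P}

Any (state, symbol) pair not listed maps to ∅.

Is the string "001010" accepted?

Start in {N}.
Read '0': {N} → {R}.
Read '0': {R} → {P}.
Read '1': {P} → {N}.
Read '0': {N} → {R}.
Read '1': {R} → {T, U}.
Read '0': {T, U} → {N, P}.
The final set {N, P} contains the accepting states N, P.

Yes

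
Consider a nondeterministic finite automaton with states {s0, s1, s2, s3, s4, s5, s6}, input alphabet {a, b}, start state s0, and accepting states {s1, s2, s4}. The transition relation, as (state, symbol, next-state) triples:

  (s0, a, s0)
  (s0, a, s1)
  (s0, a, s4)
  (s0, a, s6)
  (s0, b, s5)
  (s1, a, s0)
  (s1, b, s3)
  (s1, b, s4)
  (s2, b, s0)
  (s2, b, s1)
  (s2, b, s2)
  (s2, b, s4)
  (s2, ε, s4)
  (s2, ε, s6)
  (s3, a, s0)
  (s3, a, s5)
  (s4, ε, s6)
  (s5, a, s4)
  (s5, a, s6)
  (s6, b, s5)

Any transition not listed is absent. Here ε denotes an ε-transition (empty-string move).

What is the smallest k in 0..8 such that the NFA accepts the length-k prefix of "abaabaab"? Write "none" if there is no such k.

1

Start in {s0}.
Read 'a': s0→{s0, s1, s4, s6}; now {s0, s1, s4, s6}.
None of the earlier sets intersect F, but {s0, s1, s4, s6} does.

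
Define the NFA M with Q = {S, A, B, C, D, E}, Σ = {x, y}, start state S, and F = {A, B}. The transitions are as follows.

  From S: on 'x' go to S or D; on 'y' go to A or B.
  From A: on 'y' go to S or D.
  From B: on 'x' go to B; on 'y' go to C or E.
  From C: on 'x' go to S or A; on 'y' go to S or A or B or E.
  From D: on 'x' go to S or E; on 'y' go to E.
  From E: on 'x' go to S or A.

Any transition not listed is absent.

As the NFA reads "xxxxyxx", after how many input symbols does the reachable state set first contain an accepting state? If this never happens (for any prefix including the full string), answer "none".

Start in {S}.
Read 'x': S→{S, D}; now {S, D}.
Read 'x': S→{S, D}, D→{S, E}; now {S, D, E}.
Read 'x': S→{S, D}, D→{S, E}, E→{S, A}; now {S, A, D, E}.
None of the earlier sets intersect F, but {S, A, D, E} does.

3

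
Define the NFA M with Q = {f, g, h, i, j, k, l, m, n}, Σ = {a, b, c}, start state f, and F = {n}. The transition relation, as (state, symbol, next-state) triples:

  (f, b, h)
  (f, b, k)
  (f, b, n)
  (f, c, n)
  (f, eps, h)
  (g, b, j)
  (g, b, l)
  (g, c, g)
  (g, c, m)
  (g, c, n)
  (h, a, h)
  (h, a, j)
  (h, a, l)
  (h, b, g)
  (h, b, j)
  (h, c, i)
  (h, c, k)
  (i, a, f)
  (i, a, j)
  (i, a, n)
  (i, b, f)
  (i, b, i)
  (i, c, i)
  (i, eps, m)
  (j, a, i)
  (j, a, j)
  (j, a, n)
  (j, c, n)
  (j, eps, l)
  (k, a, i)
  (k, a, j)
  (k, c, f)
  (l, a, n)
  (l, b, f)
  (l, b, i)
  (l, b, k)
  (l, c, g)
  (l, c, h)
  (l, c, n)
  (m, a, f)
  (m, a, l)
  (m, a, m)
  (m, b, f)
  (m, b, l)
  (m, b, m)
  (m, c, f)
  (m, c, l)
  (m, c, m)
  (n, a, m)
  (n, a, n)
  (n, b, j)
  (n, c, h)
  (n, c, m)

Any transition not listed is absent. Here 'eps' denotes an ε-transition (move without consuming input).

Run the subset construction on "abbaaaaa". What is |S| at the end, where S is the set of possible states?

Start: ε-closure({f}) = {f, h}.
Read 'a': {f, h} → {h, j, l}.
Read 'b': {h, j, l} → {f, g, h, i, j, k, l, m}.
Read 'b': {f, g, h, i, j, k, l, m} → {f, g, h, i, j, k, l, m, n}.
Read 'a': {f, g, h, i, j, k, l, m, n} → {f, h, i, j, l, m, n}.
Read 'a': {f, h, i, j, l, m, n} → {f, h, i, j, l, m, n}.
Read 'a': {f, h, i, j, l, m, n} → {f, h, i, j, l, m, n}.
Read 'a': {f, h, i, j, l, m, n} → {f, h, i, j, l, m, n}.
Read 'a': {f, h, i, j, l, m, n} → {f, h, i, j, l, m, n}.
That set has 7 states.

7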